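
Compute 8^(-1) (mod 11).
Since 11 is prime, by Fermat 8^(-1) ≡ 8^{9} ≡ 7 (mod 11). Verify: 8 × 7 = 56 ≡ 1 (mod 11)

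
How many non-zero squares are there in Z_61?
Exactly half the non-zero residues mod a prime are QRs: (61-1)/2 = 30.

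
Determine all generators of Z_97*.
There are φ(96) = 32 primitive roots mod 97: {5, 7, 10, 13, 14, 15, 17, 21, 23, 26, 29, 37, 38, 39, 40, 41, 56, 57, 58, 59, 60, 68, 71, 74, 76, 80, 82, 83, 84, 87, 90, 92}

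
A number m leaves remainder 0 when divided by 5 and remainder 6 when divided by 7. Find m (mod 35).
M = 5 × 7 = 35. M₁ = 7, y₁ ≡ 3 (mod 5). M₂ = 5, y₂ ≡ 3 (mod 7). m = 0×7×3 + 6×5×3 ≡ 20 (mod 35)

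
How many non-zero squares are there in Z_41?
For prime 41, there are (p-1)/2 = (41-1)/2 = 20 quadratic residues (excluding 0).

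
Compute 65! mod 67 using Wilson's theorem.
(66)! = (65)! × (66) ≡ -1 mod 67. So (65)! ≡ -1 × (66)^(-1) ≡ (-1)×(-1) = 1 mod 67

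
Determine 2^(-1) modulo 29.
Since 29 is prime, by Fermat 2^(-1) ≡ 2^{27} ≡ 15 mod 29. Verify: 2 × 15 = 30 ≡ 1 mod 29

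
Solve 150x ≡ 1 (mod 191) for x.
Since 191 is prime, by Fermat 150^(-1) ≡ 150^{189} ≡ 177 (mod 191). Verify: 150 × 177 = 26550 ≡ 1 (mod 191)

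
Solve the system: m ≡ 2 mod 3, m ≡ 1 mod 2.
M = 3 × 2 = 6. M₁ = 2, y₁ ≡ 2 mod 3. M₂ = 3, y₂ ≡ 1 mod 2. m = 2×2×2 + 1×3×1 ≡ 5 mod 6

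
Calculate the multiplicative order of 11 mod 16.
Powers of 11 mod 16: 11^1≡11, 11^2≡9, 11^3≡3, 11^4≡1. ord_16(11) = 4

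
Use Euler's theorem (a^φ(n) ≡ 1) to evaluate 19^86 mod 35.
By Euler: 19^{24} ≡ 1 (mod 35) since gcd(19, 35) = 1. 86 = 3×24 + 14. So 19^{86} ≡ 19^{14} ≡ 11 (mod 35)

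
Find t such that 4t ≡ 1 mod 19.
Since 19 is prime, by Fermat 4^(-1) ≡ 4^{17} ≡ 5 mod 19. Verify: 4 × 5 = 20 ≡ 1 mod 19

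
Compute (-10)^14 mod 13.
Using Fermat: (-10)^{12} ≡ 1 (mod 13). 14 ≡ 2 (mod 12). So (-10)^{14} ≡ (-10)^{2} ≡ 9 (mod 13)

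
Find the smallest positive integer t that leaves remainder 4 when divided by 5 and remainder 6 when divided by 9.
M = 5 × 9 = 45. M₁ = 9, y₁ ≡ 4 mod 5. M₂ = 5, y₂ ≡ 2 mod 9. t = 4×9×4 + 6×5×2 ≡ 24 mod 45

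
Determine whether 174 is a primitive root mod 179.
ord_179(174) divides 178. For each prime q|178: 174^{89}≡178, 174^{2}≡25, none ≡ 1. So 174 has order 178 and is a primitive root mod 179.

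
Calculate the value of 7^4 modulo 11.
7^{4} = 2401 ≡ 3 (mod 11)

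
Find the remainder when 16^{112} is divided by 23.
By Fermat: 16^{22} ≡ 1 mod 23. 112 = 5×22 + 2. So 16^{112} ≡ 16^{2} ≡ 3 mod 23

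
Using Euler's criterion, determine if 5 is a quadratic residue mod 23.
By Euler's criterion: 5^{11} ≡ 22 (mod 23). Since this equals -1 (≡ 22), 5 is not a QR.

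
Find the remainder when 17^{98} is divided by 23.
By Fermat: 17^{22} ≡ 1 (mod 23). 98 = 4×22 + 10. So 17^{98} ≡ 17^{10} ≡ 4 (mod 23)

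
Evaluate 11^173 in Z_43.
Using Fermat: 11^{42} ≡ 1 mod 43. 173 ≡ 5 mod 42. So 11^{173} ≡ 11^{5} ≡ 16 mod 43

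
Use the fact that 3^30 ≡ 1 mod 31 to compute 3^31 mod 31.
By Fermat: 3^{30} ≡ 1 mod 31. So 3^{31} = 3^{30} · 3^{1} ≡ 3^{1} ≡ 3 mod 31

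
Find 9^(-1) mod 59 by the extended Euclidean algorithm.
Extended GCD: 9(-13) + 59(2) = 1. So 9^(-1) ≡ -13 ≡ 46 mod 59. Verify: 9 × 46 = 414 ≡ 1 mod 59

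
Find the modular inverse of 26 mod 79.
Since 79 is prime, by Fermat 26^(-1) ≡ 26^{77} ≡ 76 mod 79. Verify: 26 × 76 = 1976 ≡ 1 mod 79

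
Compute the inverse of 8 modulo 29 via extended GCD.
Extended GCD: 8(11) + 29(-3) = 1. So 8^(-1) ≡ 11 (mod 29). Verify: 8 × 11 = 88 ≡ 1 (mod 29)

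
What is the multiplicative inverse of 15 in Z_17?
Since 17 is prime, by Fermat 15^(-1) ≡ 15^{15} ≡ 8 mod 17. Verify: 15 × 8 = 120 ≡ 1 mod 17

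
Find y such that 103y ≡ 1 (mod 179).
Since 179 is prime, by Fermat 103^(-1) ≡ 103^{177} ≡ 73 (mod 179). Verify: 103 × 73 = 7519 ≡ 1 (mod 179)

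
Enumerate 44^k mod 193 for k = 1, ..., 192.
44^1, 44^2, ..., 44^{192} mod 193: [44, 6, 71, 36, 40, 23, 47, 138, 89, 56, 148, 143, 116, 86, 117, 130, 123, 8, 159, 48, 182, 95, 127, 184, 183, 139, 133, 62, 26, 179, 156, 109, 164, 75, 19, 64, 114, 191, 105, 181, 51, 121, 113, 147, 99, 110, 15, 81, 90, 100, 154, 21, 152, 126, 140, 177, 68, 97, 22, 3, 132, 18, 20, 108, 120, 69, 141, 28, 74, 168, 58, 43, 155, 65, 158, 4, 176, 24, 91, 144, 160, 92, 188, 166, 163, 31, 13, 186, 78, 151, 82, 134, 106, 32, 57, 192, 149, 187, 122, 157, 153, 170, 146, 55, 104, 137, 45, 50, 77, 107, 76, 63, 70, 185, 34, 145, 11, 98, 66, 9, 10, 54, 60, 131, 167, 14, 37, 84, 29, 118, 174, 129, 79, 2, 88, 12, 142, 72, 80, 46, 94, 83, 178, 112, 103, 93, 39, 172, 41, 67, 53, 16, 125, 96, 171, 190, 61, 175, 173, 85, 73, 124, 52, 165, 119, 25, 135, 150, 38, 128, 35, 189, 17, 169, 102, 49, 33, 101, 5, 27, 30, 162, 180, 7, 115, 42, 111, 59, 87, 161, 136, 1]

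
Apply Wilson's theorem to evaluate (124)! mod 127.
(126)! = (124)! × (125) × (126) ≡ -1 mod 127. So (124)! ≡ -1 × [(126)(125)]^(-1) ≡ 63 mod 127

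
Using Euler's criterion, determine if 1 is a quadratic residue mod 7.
By Euler's criterion: 1^{3} ≡ 1 (mod 7). Since this equals 1, 1 is a QR.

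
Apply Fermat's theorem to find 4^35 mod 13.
By Fermat: 4^{12} ≡ 1 mod 13. 35 = 2×12 + 11. So 4^{35} ≡ 4^{11} ≡ 10 mod 13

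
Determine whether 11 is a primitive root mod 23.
ord_23(11) divides 22. For each prime q|22: 11^{11}≡22, 11^{2}≡6, none ≡ 1. So 11 has order 22 and is a primitive root mod 23.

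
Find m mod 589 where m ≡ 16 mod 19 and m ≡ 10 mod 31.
M = 19 × 31 = 589. M₁ = 31, y₁ ≡ 8 mod 19. M₂ = 19, y₂ ≡ 18 mod 31. m = 16×31×8 + 10×19×18 ≡ 320 mod 589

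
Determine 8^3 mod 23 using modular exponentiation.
8^{3} = 512 ≡ 6 (mod 23)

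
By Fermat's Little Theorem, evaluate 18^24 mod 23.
By Fermat: 18^{22} ≡ 1 (mod 23). So 18^{24} = 18^{22} · 18^{2} ≡ 18^{2} ≡ 2 (mod 23)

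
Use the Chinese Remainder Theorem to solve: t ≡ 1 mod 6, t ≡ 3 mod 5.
M = 6 × 5 = 30. M₁ = 5, y₁ ≡ 5 mod 6. M₂ = 6, y₂ ≡ 1 mod 5. t = 1×5×5 + 3×6×1 ≡ 13 mod 30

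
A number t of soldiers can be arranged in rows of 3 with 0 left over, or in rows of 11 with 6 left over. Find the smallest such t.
M = 3 × 11 = 33. M₁ = 11, y₁ ≡ 2 (mod 3). M₂ = 3, y₂ ≡ 4 (mod 11). t = 0×11×2 + 6×3×4 ≡ 6 (mod 33)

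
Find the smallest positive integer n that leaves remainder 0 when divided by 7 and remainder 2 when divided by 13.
M = 7 × 13 = 91. M₁ = 13, y₁ ≡ 6 (mod 7). M₂ = 7, y₂ ≡ 2 (mod 13). n = 0×13×6 + 2×7×2 ≡ 28 (mod 91)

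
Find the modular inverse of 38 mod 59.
Since 59 is prime, by Fermat 38^(-1) ≡ 38^{57} ≡ 14 (mod 59). Verify: 38 × 14 = 532 ≡ 1 (mod 59)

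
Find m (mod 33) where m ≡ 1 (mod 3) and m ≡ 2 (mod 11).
M = 3 × 11 = 33. M₁ = 11, y₁ ≡ 2 (mod 3). M₂ = 3, y₂ ≡ 4 (mod 11). m = 1×11×2 + 2×3×4 ≡ 13 (mod 33)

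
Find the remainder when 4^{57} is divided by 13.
By Fermat: 4^{12} ≡ 1 (mod 13). 57 = 4×12 + 9. So 4^{57} ≡ 4^{9} ≡ 12 (mod 13)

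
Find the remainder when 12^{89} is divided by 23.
By Fermat: 12^{22} ≡ 1 (mod 23). 89 = 4×22 + 1. So 12^{89} ≡ 12^{1} ≡ 12 (mod 23)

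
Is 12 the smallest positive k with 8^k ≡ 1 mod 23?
Powers of 8 mod 23: 8^1≡8, 8^2≡18, 8^3≡6, 8^4≡2, 8^5≡16, 8^6≡13, 8^7≡12, 8^8≡4, 8^9≡9, 8^10≡3, 8^11≡1. Already 8^11≡1, so the order is 11 < 12. No, the actual order is 11.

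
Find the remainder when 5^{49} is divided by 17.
By Fermat: 5^{16} ≡ 1 (mod 17). 49 = 3×16 + 1. So 5^{49} ≡ 5^{1} ≡ 5 (mod 17)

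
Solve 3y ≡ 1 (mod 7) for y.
Since 7 is prime, by Fermat 3^(-1) ≡ 3^{5} ≡ 5 (mod 7). Verify: 3 × 5 = 15 ≡ 1 (mod 7)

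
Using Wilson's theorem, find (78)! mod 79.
By Wilson's theorem, (78)! ≡ -1 ≡ 78 mod 79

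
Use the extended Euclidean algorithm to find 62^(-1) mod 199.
Extended GCD: 62(61) + 199(-19) = 1. So 62^(-1) ≡ 61 (mod 199). Verify: 62 × 61 = 3782 ≡ 1 (mod 199)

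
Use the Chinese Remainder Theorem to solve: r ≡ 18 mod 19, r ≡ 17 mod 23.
M = 19 × 23 = 437. M₁ = 23, y₁ ≡ 5 mod 19. M₂ = 19, y₂ ≡ 17 mod 23. r = 18×23×5 + 17×19×17 ≡ 132 mod 437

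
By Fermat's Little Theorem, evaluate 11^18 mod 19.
By Fermat's Little Theorem, 11^{18} ≡ 1 mod 19 since 19 is prime and gcd(11, 19) = 1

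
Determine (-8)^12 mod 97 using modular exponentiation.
By repeated squaring (mod 97): (-8)^{1}≡89, (-8)^{2}≡64, (-8)^{4}≡22, (-8)^{8}≡96. Then (-8)^{12} = (-8)^{8+4} ≡ 96 × 22 ≡ 75 (mod 97)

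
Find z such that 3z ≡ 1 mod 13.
Since 13 is prime, by Fermat 3^(-1) ≡ 3^{11} ≡ 9 mod 13. Verify: 3 × 9 = 27 ≡ 1 mod 13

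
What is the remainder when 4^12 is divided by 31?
By repeated squaring (mod 31): 4^{1}≡4, 4^{2}≡16, 4^{4}≡8, 4^{8}≡2. Then 4^{12} = 4^{8+4} ≡ 2 × 8 ≡ 16 (mod 31)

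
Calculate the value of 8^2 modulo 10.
8^{2} = 64 ≡ 4 (mod 10)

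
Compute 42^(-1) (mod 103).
Since 103 is prime, by Fermat 42^(-1) ≡ 42^{101} ≡ 27 (mod 103). Verify: 42 × 27 = 1134 ≡ 1 (mod 103)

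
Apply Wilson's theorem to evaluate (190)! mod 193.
(192)! = (190)! × (191) × (192) ≡ -1 mod 193. So (190)! ≡ -1 × [(192)(191)]^(-1) ≡ 96 mod 193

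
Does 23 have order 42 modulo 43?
23^{21} ≡ 1 (mod 43) and 21 < 42, so ord_43(23) = 21 ≠ 42 and 23 is not a primitive root.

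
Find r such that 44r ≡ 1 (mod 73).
Since 73 is prime, by Fermat 44^(-1) ≡ 44^{71} ≡ 5 (mod 73). Verify: 44 × 5 = 220 ≡ 1 (mod 73)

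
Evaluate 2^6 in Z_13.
By repeated squaring (mod 13): 2^{1}≡2, 2^{2}≡4, 2^{4}≡3. Then 2^{6} = 2^{4+2} ≡ 3 × 4 ≡ 12 (mod 13)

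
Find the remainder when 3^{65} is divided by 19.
By Fermat: 3^{18} ≡ 1 (mod 19). 65 = 3×18 + 11. So 3^{65} ≡ 3^{11} ≡ 10 (mod 19)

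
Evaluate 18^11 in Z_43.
By repeated squaring (mod 43): 18^{1}≡18, 18^{2}≡23, 18^{4}≡13, 18^{8}≡40. Then 18^{11} = 18^{8+2+1} ≡ 40 × 23 × 18 ≡ 5 (mod 43)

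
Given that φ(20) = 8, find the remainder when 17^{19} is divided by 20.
By Euler: 17^{8} ≡ 1 mod 20 since gcd(17, 20) = 1. 19 = 2×8 + 3. So 17^{19} ≡ 17^{3} ≡ 13 mod 20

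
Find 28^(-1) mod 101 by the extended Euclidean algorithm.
Extended GCD: 28(-18) + 101(5) = 1. So 28^(-1) ≡ -18 ≡ 83 mod 101. Verify: 28 × 83 = 2324 ≡ 1 mod 101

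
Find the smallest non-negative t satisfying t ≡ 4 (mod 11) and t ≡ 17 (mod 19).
M = 11 × 19 = 209. M₁ = 19, y₁ ≡ 7 (mod 11). M₂ = 11, y₂ ≡ 7 (mod 19). t = 4×19×7 + 17×11×7 ≡ 169 (mod 209)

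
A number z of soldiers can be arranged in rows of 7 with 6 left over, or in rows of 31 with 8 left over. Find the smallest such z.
M = 7 × 31 = 217. M₁ = 31, y₁ ≡ 5 (mod 7). M₂ = 7, y₂ ≡ 9 (mod 31). z = 6×31×5 + 8×7×9 ≡ 132 (mod 217)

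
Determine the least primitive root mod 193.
g = 5. For each prime q|192: 5^{96}≡192, 5^{64}≡84, none ≡ 1, so ord_193(5) = 192 and 5 is a primitive root.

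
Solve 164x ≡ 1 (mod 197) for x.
Since 197 is prime, by Fermat 164^(-1) ≡ 164^{195} ≡ 191 (mod 197). Verify: 164 × 191 = 31324 ≡ 1 (mod 197)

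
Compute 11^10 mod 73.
By repeated squaring mod 73: 11^{1}≡11, 11^{2}≡48, 11^{4}≡41, 11^{8}≡2. Then 11^{10} = 11^{8+2} ≡ 2 × 48 ≡ 23 mod 73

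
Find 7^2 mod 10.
7^{2} = 49 ≡ 9 mod 10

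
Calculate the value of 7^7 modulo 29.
By repeated squaring (mod 29): 7^{1}≡7, 7^{2}≡20, 7^{4}≡23. Then 7^{7} = 7^{4+2+1} ≡ 23 × 20 × 7 ≡ 1 (mod 29)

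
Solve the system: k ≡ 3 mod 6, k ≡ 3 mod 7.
M = 6 × 7 = 42. M₁ = 7, y₁ ≡ 1 mod 6. M₂ = 6, y₂ ≡ 6 mod 7. k = 3×7×1 + 3×6×6 ≡ 3 mod 42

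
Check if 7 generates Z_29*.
7^{7} ≡ 1 mod 29 and 7 < 28, so ord_29(7) = 7 ≠ 28 and 7 is not a primitive root.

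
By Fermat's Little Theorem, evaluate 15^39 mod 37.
By Fermat: 15^{36} ≡ 1 mod 37. So 15^{39} = 15^{36} · 15^{3} ≡ 15^{3} ≡ 8 mod 37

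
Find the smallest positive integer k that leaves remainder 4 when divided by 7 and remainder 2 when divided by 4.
M = 7 × 4 = 28. M₁ = 4, y₁ ≡ 2 (mod 7). M₂ = 7, y₂ ≡ 3 (mod 4). k = 4×4×2 + 2×7×3 ≡ 18 (mod 28)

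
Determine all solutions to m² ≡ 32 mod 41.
The square roots of 32 mod 41 are 14 and 27. Verify: 14² = 196 ≡ 32 mod 41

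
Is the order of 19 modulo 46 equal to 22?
Powers of 19 mod 46: 19^1≡19, 19^2≡39, 19^3≡5, 19^4≡3, 19^5≡11, 19^6≡25, 19^7≡15, 19^8≡9, 19^9≡33, 19^10≡29, 19^11≡45, 19^12≡27, 19^13≡7, 19^14≡41, 19^15≡43, 19^16≡35, 19^17≡21, 19^18≡31, 19^19≡37, 19^20≡13, 19^21≡17, 19^22≡1. First k with 19^k≡1 is k=22. Yes, ord_46(19) = 22.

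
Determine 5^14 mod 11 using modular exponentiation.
Using Fermat: 5^{10} ≡ 1 (mod 11). 14 ≡ 4 (mod 10). So 5^{14} ≡ 5^{4} ≡ 9 (mod 11)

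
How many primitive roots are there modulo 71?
A prime p has φ(p-1) primitive roots; here φ(70) = 24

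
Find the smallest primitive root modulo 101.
g = 2. Powers: [2, 4, 8, 16, 32, 64, ...] generates all 100 non-zero residues.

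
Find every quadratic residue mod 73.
QRs mod 73: {1, 2, 3, 4, 6, 8, 9, 12, 16, 18, 19, 23, 24, 25, 27, 32, 35, 36, 37, 38, 41, 46, 48, 49, 50, 54, 55, 57, 61, 64, 65, 67, 69, 70, 71, 72}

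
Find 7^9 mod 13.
By repeated squaring mod 13: 7^{1}≡7, 7^{2}≡10, 7^{4}≡9, 7^{8}≡3. Then 7^{9} = 7^{8+1} ≡ 3 × 7 ≡ 8 mod 13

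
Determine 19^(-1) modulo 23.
Since 23 is prime, by Fermat 19^(-1) ≡ 19^{21} ≡ 17 (mod 23). Verify: 19 × 17 = 323 ≡ 1 (mod 23)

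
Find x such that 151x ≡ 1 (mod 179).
Since 179 is prime, by Fermat 151^(-1) ≡ 151^{177} ≡ 147 (mod 179). Verify: 151 × 147 = 22197 ≡ 1 (mod 179)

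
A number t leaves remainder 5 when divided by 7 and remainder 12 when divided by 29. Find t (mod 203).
M = 7 × 29 = 203. M₁ = 29, y₁ ≡ 1 (mod 7). M₂ = 7, y₂ ≡ 25 (mod 29). t = 5×29×1 + 12×7×25 ≡ 12 (mod 203)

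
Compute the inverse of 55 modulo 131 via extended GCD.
Extended GCD: 55(-50) + 131(21) = 1. So 55^(-1) ≡ -50 ≡ 81 (mod 131). Verify: 55 × 81 = 4455 ≡ 1 (mod 131)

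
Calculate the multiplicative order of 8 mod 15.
Powers of 8 mod 15: 8^1≡8, 8^2≡4, 8^3≡2, 8^4≡1. Order = 4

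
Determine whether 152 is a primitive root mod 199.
ord_199(152) divides 198. For each prime q|198: 152^{99}≡198, 152^{66}≡106, 152^{18}≡121, none ≡ 1. So 152 has order 198 and is a primitive root mod 199.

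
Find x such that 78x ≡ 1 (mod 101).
Since 101 is prime, by Fermat 78^(-1) ≡ 78^{99} ≡ 79 (mod 101). Verify: 78 × 79 = 6162 ≡ 1 (mod 101)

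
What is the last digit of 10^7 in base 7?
Using Fermat: 10^{6} ≡ 1 (mod 7). 7 ≡ 1 (mod 6). So 10^{7} ≡ 10^{1} ≡ 3 (mod 7)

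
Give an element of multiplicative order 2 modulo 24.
13 has order 2 mod 24 since 13^{2} ≡ 1 mod 24 and no smaller power works.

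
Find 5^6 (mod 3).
Using Fermat: 5^{2} ≡ 1 (mod 3). 6 ≡ 0 (mod 2). So 5^{6} ≡ 5^{0} ≡ 1 (mod 3)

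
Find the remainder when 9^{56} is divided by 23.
By Fermat: 9^{22} ≡ 1 mod 23. 56 = 2×22 + 12. So 9^{56} ≡ 9^{12} ≡ 9 mod 23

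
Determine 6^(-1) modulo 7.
Since 7 is prime, by Fermat 6^(-1) ≡ 6^{5} ≡ 6 (mod 7). Verify: 6 × 6 = 36 ≡ 1 (mod 7)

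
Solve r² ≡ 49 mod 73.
The square roots of 49 mod 73 are 66 and 7. Verify: 66² = 4356 ≡ 49 mod 73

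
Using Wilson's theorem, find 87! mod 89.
(88)! = (87)! × (88) ≡ -1 mod 89. So (87)! ≡ -1 × (88)^(-1) ≡ (-1)×(-1) = 1 mod 89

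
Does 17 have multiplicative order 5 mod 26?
Powers of 17 mod 26: 17^1≡17, 17^2≡3, 17^3≡25, 17^4≡9, 17^5≡23, 17^6≡1. 17^5≡23≢1, so ord ≠ 5. No, the actual order is 6.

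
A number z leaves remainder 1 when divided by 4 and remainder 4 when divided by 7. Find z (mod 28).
M = 4 × 7 = 28. M₁ = 7, y₁ ≡ 3 (mod 4). M₂ = 4, y₂ ≡ 2 (mod 7). z = 1×7×3 + 4×4×2 ≡ 25 (mod 28)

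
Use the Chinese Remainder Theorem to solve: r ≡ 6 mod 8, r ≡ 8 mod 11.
M = 8 × 11 = 88. M₁ = 11, y₁ ≡ 3 mod 8. M₂ = 8, y₂ ≡ 7 mod 11. r = 6×11×3 + 8×8×7 ≡ 30 mod 88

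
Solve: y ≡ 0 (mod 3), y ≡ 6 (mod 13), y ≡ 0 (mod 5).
M = 3 × 13 × 5 = 195. M₁ = 65, y₁ ≡ 2 (mod 3). M₂ = 15, y₂ ≡ 7 (mod 13). M₃ = 39, y₃ ≡ 4 (mod 5). y = 0×65×2 + 6×15×7 + 0×39×4 ≡ 45 (mod 195)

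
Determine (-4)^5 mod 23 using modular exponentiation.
By repeated squaring mod 23: (-4)^{1}≡19, (-4)^{2}≡16, (-4)^{4}≡3. Then (-4)^{5} = (-4)^{4+1} ≡ 3 × 19 ≡ 11 mod 23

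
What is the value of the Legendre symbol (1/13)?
(1/13) = 1^{6} mod 13 = 1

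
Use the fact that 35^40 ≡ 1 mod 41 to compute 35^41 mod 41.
By Fermat: 35^{40} ≡ 1 mod 41. So 35^{41} = 35^{40} · 35^{1} ≡ 35^{1} ≡ 35 mod 41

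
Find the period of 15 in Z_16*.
Powers of 15 mod 16: 15^1≡15, 15^2≡1. Order = 2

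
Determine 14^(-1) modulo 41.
Since 41 is prime, by Fermat 14^(-1) ≡ 14^{39} ≡ 3 mod 41. Verify: 14 × 3 = 42 ≡ 1 mod 41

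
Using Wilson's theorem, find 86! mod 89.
(88)! = (86)! × (87) × (88) ≡ -1 mod 89. So (86)! ≡ -1 × [(88)(87)]^(-1) ≡ 44 mod 89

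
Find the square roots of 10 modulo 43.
The square roots of 10 mod 43 are 15 and 28. Verify: 15² = 225 ≡ 10 (mod 43)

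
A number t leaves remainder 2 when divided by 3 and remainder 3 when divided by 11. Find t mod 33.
M = 3 × 11 = 33. M₁ = 11, y₁ ≡ 2 mod 3. M₂ = 3, y₂ ≡ 4 mod 11. t = 2×11×2 + 3×3×4 ≡ 14 mod 33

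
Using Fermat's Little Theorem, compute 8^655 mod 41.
By Fermat: 8^{40} ≡ 1 mod 41. 655 ≡ 15 mod 40. So 8^{655} ≡ 8^{15} ≡ 32 mod 41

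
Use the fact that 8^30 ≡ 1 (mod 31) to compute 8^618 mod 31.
By Fermat: 8^{30} ≡ 1 (mod 31). 618 ≡ 18 (mod 30). So 8^{618} ≡ 8^{18} ≡ 16 (mod 31)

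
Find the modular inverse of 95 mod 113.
Since 113 is prime, by Fermat 95^(-1) ≡ 95^{111} ≡ 69 mod 113. Verify: 95 × 69 = 6555 ≡ 1 mod 113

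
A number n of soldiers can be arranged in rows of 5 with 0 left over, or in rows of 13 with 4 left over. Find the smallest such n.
M = 5 × 13 = 65. M₁ = 13, y₁ ≡ 2 mod 5. M₂ = 5, y₂ ≡ 8 mod 13. n = 0×13×2 + 4×5×8 ≡ 30 mod 65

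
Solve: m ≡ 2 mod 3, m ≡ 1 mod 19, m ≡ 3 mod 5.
M = 3 × 19 × 5 = 285. M₁ = 95, y₁ ≡ 2 mod 3. M₂ = 15, y₂ ≡ 14 mod 19. M₃ = 57, y₃ ≡ 3 mod 5. m = 2×95×2 + 1×15×14 + 3×57×3 ≡ 248 mod 285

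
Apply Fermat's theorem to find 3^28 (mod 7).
By Fermat: 3^{6} ≡ 1 (mod 7). 28 = 4×6 + 4. So 3^{28} ≡ 3^{4} ≡ 4 (mod 7)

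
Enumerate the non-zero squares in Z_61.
Quadratic residues modulo 61: {1, 3, 4, 5, 9, 12, 13, 14, 15, 16, 19, 20, 22, 25, 27, 34, 36, 39, 41, 42, 45, 46, 47, 48, 49, 52, 56, 57, 58, 60}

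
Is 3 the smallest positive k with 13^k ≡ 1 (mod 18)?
Powers of 13 mod 18: 13^1≡13, 13^2≡7, 13^3≡1. First k with 13^k≡1 is k=3. Yes, ord_18(13) = 3.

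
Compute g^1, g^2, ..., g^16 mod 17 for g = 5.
5^1, 5^2, ..., 5^{16} mod 17: [5, 8, 6, 13, 14, 2, 10, 16, 12, 9, 11, 4, 3, 15, 7, 1]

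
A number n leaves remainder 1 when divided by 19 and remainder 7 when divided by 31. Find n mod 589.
M = 19 × 31 = 589. M₁ = 31, y₁ ≡ 8 mod 19. M₂ = 19, y₂ ≡ 18 mod 31. n = 1×31×8 + 7×19×18 ≡ 286 mod 589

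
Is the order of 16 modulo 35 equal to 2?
Powers of 16 mod 35: 16^1≡16, 16^2≡11, 16^3≡1. 16^2≡11≢1, so ord ≠ 2. No, the actual order is 3.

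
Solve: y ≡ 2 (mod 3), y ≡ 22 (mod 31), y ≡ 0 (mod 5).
M = 3 × 31 × 5 = 465. M₁ = 155, y₁ ≡ 2 (mod 3). M₂ = 15, y₂ ≡ 29 (mod 31). M₃ = 93, y₃ ≡ 2 (mod 5). y = 2×155×2 + 22×15×29 + 0×93×2 ≡ 425 (mod 465)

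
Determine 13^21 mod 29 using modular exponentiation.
By repeated squaring (mod 29): 13^{1}≡13, 13^{2}≡24, 13^{4}≡25, 13^{8}≡16, 13^{16}≡24. Then 13^{21} = 13^{16+4+1} ≡ 24 × 25 × 13 ≡ 28 (mod 29)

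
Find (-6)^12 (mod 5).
Using Fermat: (-6)^{4} ≡ 1 (mod 5). 12 ≡ 0 (mod 4). So (-6)^{12} ≡ (-6)^{0} ≡ 1 (mod 5)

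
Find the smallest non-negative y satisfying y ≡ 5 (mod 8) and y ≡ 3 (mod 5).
M = 8 × 5 = 40. M₁ = 5, y₁ ≡ 5 (mod 8). M₂ = 8, y₂ ≡ 2 (mod 5). y = 5×5×5 + 3×8×2 ≡ 13 (mod 40)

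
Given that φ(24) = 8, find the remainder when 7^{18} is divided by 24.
By Euler: 7^{8} ≡ 1 mod 24 since gcd(7, 24) = 1. 18 = 2×8 + 2. So 7^{18} ≡ 7^{2} ≡ 1 mod 24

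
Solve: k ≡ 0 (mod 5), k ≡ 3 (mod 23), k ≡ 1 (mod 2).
M = 5 × 23 × 2 = 230. M₁ = 46, y₁ ≡ 1 (mod 5). M₂ = 10, y₂ ≡ 7 (mod 23). M₃ = 115, y₃ ≡ 1 (mod 2). k = 0×46×1 + 3×10×7 + 1×115×1 ≡ 95 (mod 230)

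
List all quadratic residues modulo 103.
Squares in Z_103*: {1, 2, 4, 7, 8, 9, 13, 14, 15, 16, 17, 18, 19, 23, 25, 26, 28, 29, 30, 32, 33, 34, 36, 38, 41, 46, 49, 50, 52, 55, 56, 58, 59, 60, 61, 63, 64, 66, 68, 72, 76, 79, 81, 82, 83, 91, 92, 93, 97, 98, 100}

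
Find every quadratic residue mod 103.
Quadratic residues modulo 103: {1, 2, 4, 7, 8, 9, 13, 14, 15, 16, 17, 18, 19, 23, 25, 26, 28, 29, 30, 32, 33, 34, 36, 38, 41, 46, 49, 50, 52, 55, 56, 58, 59, 60, 61, 63, 64, 66, 68, 72, 76, 79, 81, 82, 83, 91, 92, 93, 97, 98, 100}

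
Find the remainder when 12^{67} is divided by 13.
By Fermat: 12^{12} ≡ 1 mod 13. 67 = 5×12 + 7. So 12^{67} ≡ 12^{7} ≡ 12 mod 13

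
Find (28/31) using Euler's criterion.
(28/31) = 28^{15} mod 31 = 1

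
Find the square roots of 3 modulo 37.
The square roots of 3 mod 37 are 22 and 15. Verify: 22² = 484 ≡ 3 (mod 37)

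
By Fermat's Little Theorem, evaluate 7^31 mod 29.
By Fermat: 7^{28} ≡ 1 (mod 29). So 7^{31} = 7^{28} · 7^{3} ≡ 7^{3} ≡ 24 (mod 29)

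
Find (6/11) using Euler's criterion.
(6/11) = 6^{5} mod 11 = -1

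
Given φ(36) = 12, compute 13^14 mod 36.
By Euler: 13^{12} ≡ 1 mod 36 since gcd(13, 36) = 1. 14 = 1×12 + 2. So 13^{14} ≡ 13^{2} ≡ 25 mod 36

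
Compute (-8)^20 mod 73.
By repeated squaring (mod 73): (-8)^{1}≡65, (-8)^{2}≡64, (-8)^{4}≡8, (-8)^{8}≡64, (-8)^{16}≡8. Then (-8)^{20} = (-8)^{16+4} ≡ 8 × 8 ≡ 64 (mod 73)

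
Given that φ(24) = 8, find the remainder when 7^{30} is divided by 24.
By Euler: 7^{8} ≡ 1 (mod 24) since gcd(7, 24) = 1. 30 = 3×8 + 6. So 7^{30} ≡ 7^{6} ≡ 1 (mod 24)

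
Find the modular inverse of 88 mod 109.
Since 109 is prime, by Fermat 88^(-1) ≡ 88^{107} ≡ 83 (mod 109). Verify: 88 × 83 = 7304 ≡ 1 (mod 109)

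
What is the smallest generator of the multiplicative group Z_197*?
g = 2. For each prime q|196: 2^{98}≡196, 2^{28}≡104, none ≡ 1, so ord_197(2) = 196 and 2 is a primitive root.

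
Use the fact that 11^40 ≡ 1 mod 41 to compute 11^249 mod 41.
By Fermat: 11^{40} ≡ 1 mod 41. 249 ≡ 9 mod 40. So 11^{249} ≡ 11^{9} ≡ 12 mod 41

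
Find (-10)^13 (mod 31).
By repeated squaring (mod 31): (-10)^{1}≡21, (-10)^{2}≡7, (-10)^{4}≡18, (-10)^{8}≡14. Then (-10)^{13} = (-10)^{8+4+1} ≡ 14 × 18 × 21 ≡ 22 (mod 31)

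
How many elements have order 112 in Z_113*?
A prime p has φ(p-1) primitive roots; here φ(112) = 48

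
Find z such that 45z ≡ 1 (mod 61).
Since 61 is prime, by Fermat 45^(-1) ≡ 45^{59} ≡ 19 (mod 61). Verify: 45 × 19 = 855 ≡ 1 (mod 61)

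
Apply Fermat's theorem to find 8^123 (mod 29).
By Fermat: 8^{28} ≡ 1 (mod 29). 123 = 4×28 + 11. So 8^{123} ≡ 8^{11} ≡ 3 (mod 29)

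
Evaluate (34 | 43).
(34/43) = 34^{21} mod 43 = -1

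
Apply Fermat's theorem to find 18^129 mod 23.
By Fermat: 18^{22} ≡ 1 mod 23. 129 = 5×22 + 19. So 18^{129} ≡ 18^{19} ≡ 16 mod 23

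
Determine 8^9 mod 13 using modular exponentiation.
By repeated squaring (mod 13): 8^{1}≡8, 8^{2}≡12, 8^{4}≡1, 8^{8}≡1. Then 8^{9} = 8^{8+1} ≡ 1 × 8 ≡ 8 (mod 13)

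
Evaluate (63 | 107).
(63/107) = 63^{53} mod 107 = -1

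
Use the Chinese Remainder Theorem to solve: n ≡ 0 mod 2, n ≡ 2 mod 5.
M = 2 × 5 = 10. M₁ = 5, y₁ ≡ 1 mod 2. M₂ = 2, y₂ ≡ 3 mod 5. n = 0×5×1 + 2×2×3 ≡ 2 mod 10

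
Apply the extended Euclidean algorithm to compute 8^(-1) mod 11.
Extended GCD: 8(-4) + 11(3) = 1. So 8^(-1) ≡ -4 ≡ 7 (mod 11). Verify: 8 × 7 = 56 ≡ 1 (mod 11)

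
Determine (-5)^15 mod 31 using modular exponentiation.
By repeated squaring (mod 31): (-5)^{1}≡26, (-5)^{2}≡25, (-5)^{4}≡5, (-5)^{8}≡25. Then (-5)^{15} = (-5)^{8+4+2+1} ≡ 25 × 5 × 25 × 26 ≡ 30 (mod 31)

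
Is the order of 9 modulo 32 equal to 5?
Powers of 9 mod 32: 9^1≡9, 9^2≡17, 9^3≡25, 9^4≡1. Already 9^4≡1, so the order is 4 < 5. No, the actual order is 4.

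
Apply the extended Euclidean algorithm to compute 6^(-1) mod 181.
Extended GCD: 6(-30) + 181(1) = 1. So 6^(-1) ≡ -30 ≡ 151 mod 181. Verify: 6 × 151 = 906 ≡ 1 mod 181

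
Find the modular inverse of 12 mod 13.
Since 13 is prime, by Fermat 12^(-1) ≡ 12^{11} ≡ 12 mod 13. Verify: 12 × 12 = 144 ≡ 1 mod 13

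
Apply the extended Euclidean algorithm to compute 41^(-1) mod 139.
Extended GCD: 41(-61) + 139(18) = 1. So 41^(-1) ≡ -61 ≡ 78 mod 139. Verify: 41 × 78 = 3198 ≡ 1 mod 139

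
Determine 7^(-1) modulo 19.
Since 19 is prime, by Fermat 7^(-1) ≡ 7^{17} ≡ 11 (mod 19). Verify: 7 × 11 = 77 ≡ 1 (mod 19)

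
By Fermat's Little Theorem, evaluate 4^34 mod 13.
By Fermat: 4^{12} ≡ 1 mod 13. 34 = 2×12 + 10. So 4^{34} ≡ 4^{10} ≡ 9 mod 13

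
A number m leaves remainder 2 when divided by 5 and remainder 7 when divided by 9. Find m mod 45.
M = 5 × 9 = 45. M₁ = 9, y₁ ≡ 4 mod 5. M₂ = 5, y₂ ≡ 2 mod 9. m = 2×9×4 + 7×5×2 ≡ 7 mod 45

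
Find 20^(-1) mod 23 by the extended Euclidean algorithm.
Extended GCD: 20(-8) + 23(7) = 1. So 20^(-1) ≡ -8 ≡ 15 mod 23. Verify: 20 × 15 = 300 ≡ 1 mod 23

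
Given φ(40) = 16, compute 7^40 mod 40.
By Euler: 7^{16} ≡ 1 (mod 40) since gcd(7, 40) = 1. 40 = 2×16 + 8. So 7^{40} ≡ 7^{8} ≡ 1 (mod 40)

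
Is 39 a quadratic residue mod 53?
By Euler's criterion: 39^{26} ≡ 52 mod 53. Since this equals -1 (≡ 52), 39 is not a QR.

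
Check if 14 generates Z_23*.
ord_23(14) divides 22. For each prime q|22: 14^{11}≡22, 14^{2}≡12, none ≡ 1. So 14 has order 22 and is a primitive root mod 23.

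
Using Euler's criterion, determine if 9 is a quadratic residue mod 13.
By Euler's criterion: 9^{6} ≡ 1 (mod 13). Since this equals 1, 9 is a QR.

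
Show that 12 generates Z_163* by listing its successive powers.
12^1, 12^2, ..., 12^{162} mod 163: [12, 144, 98, 35, 94, 150, 7, 84, 30, 34, 82, 6, 72, 49, 99, 47, 75, 85, 42, 15, 17, 41, 3, 36, 106, 131, 105, 119, 124, 21, 89, 90, 102, 83, 18, 53, 147, 134, 141, 62, 92, 126, 45, 51, 123, 9, 108, 155, 67, 152, 31, 46, 63, 104, 107, 143, 86, 54, 159, 115, 76, 97, 23, 113, 52, 135, 153, 43, 27, 161, 139, 38, 130, 93, 138, 26, 149, 158, 103, 95, 162, 151, 19, 65, 128, 69, 13, 156, 79, 133, 129, 81, 157, 91, 114, 64, 116, 88, 78, 121, 148, 146, 122, 160, 127, 57, 32, 58, 44, 39, 142, 74, 73, 61, 80, 145, 110, 16, 29, 22, 101, 71, 37, 118, 112, 40, 154, 55, 8, 96, 11, 132, 117, 100, 59, 56, 20, 77, 109, 4, 48, 87, 66, 140, 50, 111, 28, 10, 120, 136, 2, 24, 125, 33, 70, 25, 137, 14, 5, 60, 68, 1]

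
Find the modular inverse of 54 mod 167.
Since 167 is prime, by Fermat 54^(-1) ≡ 54^{165} ≡ 133 mod 167. Verify: 54 × 133 = 7182 ≡ 1 mod 167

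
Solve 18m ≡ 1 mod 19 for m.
Since 19 is prime, by Fermat 18^(-1) ≡ 18^{17} ≡ 18 mod 19. Verify: 18 × 18 = 324 ≡ 1 mod 19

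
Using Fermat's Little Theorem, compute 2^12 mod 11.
By Fermat: 2^{10} ≡ 1 (mod 11). So 2^{12} = 2^{10} · 2^{2} ≡ 2^{2} ≡ 4 (mod 11)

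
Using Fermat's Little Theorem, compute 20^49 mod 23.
By Fermat: 20^{22} ≡ 1 (mod 23). 49 = 2×22 + 5. So 20^{49} ≡ 20^{5} ≡ 10 (mod 23)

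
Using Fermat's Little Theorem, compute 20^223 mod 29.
By Fermat: 20^{28} ≡ 1 (mod 29). 223 ≡ 27 (mod 28). So 20^{223} ≡ 20^{27} ≡ 16 (mod 29)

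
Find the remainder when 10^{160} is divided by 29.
By Fermat: 10^{28} ≡ 1 mod 29. 160 = 5×28 + 20. So 10^{160} ≡ 10^{20} ≡ 7 mod 29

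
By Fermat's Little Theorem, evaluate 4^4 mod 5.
By Fermat's Little Theorem, 4^{4} ≡ 1 mod 5 since 5 is prime and gcd(4, 5) = 1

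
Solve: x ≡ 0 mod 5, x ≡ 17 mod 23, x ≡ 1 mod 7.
M = 5 × 23 × 7 = 805. M₁ = 161, y₁ ≡ 1 mod 5. M₂ = 35, y₂ ≡ 2 mod 23. M₃ = 115, y₃ ≡ 5 mod 7. x = 0×161×1 + 17×35×2 + 1×115×5 ≡ 155 mod 805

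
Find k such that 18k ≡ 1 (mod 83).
Since 83 is prime, by Fermat 18^(-1) ≡ 18^{81} ≡ 60 (mod 83). Verify: 18 × 60 = 1080 ≡ 1 (mod 83)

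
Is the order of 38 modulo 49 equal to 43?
Powers of 38 mod 49: 38^1≡38, 38^2≡23, 38^3≡41, 38^4≡39, 38^5≡12, 38^6≡15, 38^7≡31, 38^8≡2, 38^9≡27, 38^10≡46, 38^11≡33, 38^12≡29, 38^13≡24, 38^14≡30, 38^15≡13, 38^16≡4, 38^17≡5, 38^18≡43, 38^19≡17, 38^20≡9, 38^21≡48, 38^22≡11, 38^23≡26, 38^24≡8, 38^25≡10, 38^26≡37, 38^27≡34, 38^28≡18, 38^29≡47, 38^30≡22, 38^31≡3, 38^32≡16, 38^33≡20, 38^34≡25, 38^35≡19, 38^36≡36, 38^37≡45, 38^38≡44, 38^39≡6, 38^40≡32, 38^41≡40, 38^42≡1. Already 38^42≡1, so the order is 42 < 43. No, the actual order is 42.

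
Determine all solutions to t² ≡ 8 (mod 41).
The square roots of 8 mod 41 are 34 and 7. Verify: 34² = 1156 ≡ 8 (mod 41)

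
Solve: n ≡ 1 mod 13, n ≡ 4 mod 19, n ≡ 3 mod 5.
M = 13 × 19 × 5 = 1235. M₁ = 95, y₁ ≡ 10 mod 13. M₂ = 65, y₂ ≡ 12 mod 19. M₃ = 247, y₃ ≡ 3 mod 5. n = 1×95×10 + 4×65×12 + 3×247×3 ≡ 118 mod 1235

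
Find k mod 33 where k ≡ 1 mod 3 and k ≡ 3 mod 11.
M = 3 × 11 = 33. M₁ = 11, y₁ ≡ 2 mod 3. M₂ = 3, y₂ ≡ 4 mod 11. k = 1×11×2 + 3×3×4 ≡ 25 mod 33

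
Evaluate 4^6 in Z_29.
By repeated squaring (mod 29): 4^{1}≡4, 4^{2}≡16, 4^{4}≡24. Then 4^{6} = 4^{4+2} ≡ 24 × 16 ≡ 7 (mod 29)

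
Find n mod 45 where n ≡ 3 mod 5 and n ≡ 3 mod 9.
M = 5 × 9 = 45. M₁ = 9, y₁ ≡ 4 mod 5. M₂ = 5, y₂ ≡ 2 mod 9. n = 3×9×4 + 3×5×2 ≡ 3 mod 45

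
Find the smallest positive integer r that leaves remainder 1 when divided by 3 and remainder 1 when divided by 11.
M = 3 × 11 = 33. M₁ = 11, y₁ ≡ 2 mod 3. M₂ = 3, y₂ ≡ 4 mod 11. r = 1×11×2 + 1×3×4 ≡ 1 mod 33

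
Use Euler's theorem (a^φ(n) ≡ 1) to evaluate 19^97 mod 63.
By Euler: 19^{36} ≡ 1 mod 63 since gcd(19, 63) = 1. 97 = 2×36 + 25. So 19^{97} ≡ 19^{25} ≡ 19 mod 63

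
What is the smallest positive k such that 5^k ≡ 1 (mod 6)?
Powers of 5 mod 6: 5^1≡5, 5^2≡1. ord_6(5) = 2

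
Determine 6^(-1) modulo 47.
Since 47 is prime, by Fermat 6^(-1) ≡ 6^{45} ≡ 8 mod 47. Verify: 6 × 8 = 48 ≡ 1 mod 47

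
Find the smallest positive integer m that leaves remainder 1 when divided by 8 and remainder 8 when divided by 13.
M = 8 × 13 = 104. M₁ = 13, y₁ ≡ 5 (mod 8). M₂ = 8, y₂ ≡ 5 (mod 13). m = 1×13×5 + 8×8×5 ≡ 73 (mod 104)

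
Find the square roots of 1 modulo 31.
The square roots of 1 mod 31 are 1 and 30. Verify: 1² = 1 ≡ 1 mod 31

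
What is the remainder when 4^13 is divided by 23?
By repeated squaring (mod 23): 4^{1}≡4, 4^{2}≡16, 4^{4}≡3, 4^{8}≡9. Then 4^{13} = 4^{8+4+1} ≡ 9 × 3 × 4 ≡ 16 (mod 23)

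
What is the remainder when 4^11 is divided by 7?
Using Fermat: 4^{6} ≡ 1 mod 7. 11 ≡ 5 mod 6. So 4^{11} ≡ 4^{5} ≡ 2 mod 7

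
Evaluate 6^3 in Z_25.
6^{3} = 216 ≡ 16 mod 25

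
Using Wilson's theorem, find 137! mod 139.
(138)! = (137)! × (138) ≡ -1 mod 139. So (137)! ≡ -1 × (138)^(-1) ≡ (-1)×(-1) = 1 mod 139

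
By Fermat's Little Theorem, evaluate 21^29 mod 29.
By Fermat: 21^{28} ≡ 1 mod 29. So 21^{29} = 21^{28} · 21^{1} ≡ 21^{1} ≡ 21 mod 29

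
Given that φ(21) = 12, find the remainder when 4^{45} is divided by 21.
By Euler: 4^{12} ≡ 1 mod 21 since gcd(4, 21) = 1. 45 = 3×12 + 9. So 4^{45} ≡ 4^{9} ≡ 1 mod 21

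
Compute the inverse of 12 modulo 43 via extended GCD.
Extended GCD: 12(18) + 43(-5) = 1. So 12^(-1) ≡ 18 (mod 43). Verify: 12 × 18 = 216 ≡ 1 (mod 43)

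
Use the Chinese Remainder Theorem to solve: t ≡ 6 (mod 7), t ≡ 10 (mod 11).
M = 7 × 11 = 77. M₁ = 11, y₁ ≡ 2 (mod 7). M₂ = 7, y₂ ≡ 8 (mod 11). t = 6×11×2 + 10×7×8 ≡ 76 (mod 77)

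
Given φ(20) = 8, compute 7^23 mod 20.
By Euler: 7^{8} ≡ 1 mod 20 since gcd(7, 20) = 1. 23 = 2×8 + 7. So 7^{23} ≡ 7^{7} ≡ 3 mod 20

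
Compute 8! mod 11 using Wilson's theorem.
(10)! = (8)! × (9) × (10) ≡ -1 mod 11. So (8)! ≡ -1 × [(10)(9)]^(-1) ≡ 5 mod 11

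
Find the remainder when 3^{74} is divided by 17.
By Fermat: 3^{16} ≡ 1 mod 17. 74 = 4×16 + 10. So 3^{74} ≡ 3^{10} ≡ 8 mod 17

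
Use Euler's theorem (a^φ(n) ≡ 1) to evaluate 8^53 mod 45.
By Euler: 8^{24} ≡ 1 (mod 45) since gcd(8, 45) = 1. 53 = 2×24 + 5. So 8^{53} ≡ 8^{5} ≡ 8 (mod 45)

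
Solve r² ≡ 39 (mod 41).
The square roots of 39 mod 41 are 11 and 30. Verify: 11² = 121 ≡ 39 (mod 41)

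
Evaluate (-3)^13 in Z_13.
Using Fermat: (-3)^{12} ≡ 1 (mod 13). 13 ≡ 1 (mod 12). So (-3)^{13} ≡ (-3)^{1} ≡ 10 (mod 13)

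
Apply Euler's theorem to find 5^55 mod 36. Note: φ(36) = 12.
By Euler: 5^{12} ≡ 1 mod 36 since gcd(5, 36) = 1. 55 = 4×12 + 7. So 5^{55} ≡ 5^{7} ≡ 5 mod 36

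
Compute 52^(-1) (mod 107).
Since 107 is prime, by Fermat 52^(-1) ≡ 52^{105} ≡ 35 (mod 107). Verify: 52 × 35 = 1820 ≡ 1 (mod 107)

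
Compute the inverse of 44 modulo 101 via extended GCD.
Extended GCD: 44(-39) + 101(17) = 1. So 44^(-1) ≡ -39 ≡ 62 mod 101. Verify: 44 × 62 = 2728 ≡ 1 mod 101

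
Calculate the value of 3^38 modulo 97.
By repeated squaring (mod 97): 3^{1}≡3, 3^{2}≡9, 3^{4}≡81, 3^{8}≡62, 3^{16}≡61, 3^{32}≡35. Then 3^{38} = 3^{32+4+2} ≡ 35 × 81 × 9 ≡ 4 (mod 97)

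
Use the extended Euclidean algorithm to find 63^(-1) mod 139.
Extended GCD: 63(64) + 139(-29) = 1. So 63^(-1) ≡ 64 mod 139. Verify: 63 × 64 = 4032 ≡ 1 mod 139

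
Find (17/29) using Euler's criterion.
(17/29) = 17^{14} mod 29 = -1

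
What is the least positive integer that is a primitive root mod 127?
g = 3. Powers: [3, 9, 27, 81, 116, 94, 28, 84, 125, ...] generates all 126 non-zero residues.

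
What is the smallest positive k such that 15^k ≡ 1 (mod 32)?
Powers of 15 mod 32: 15^1≡15, 15^2≡1. ord_32(15) = 2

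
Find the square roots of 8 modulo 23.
The square roots of 8 mod 23 are 13 and 10. Verify: 13² = 169 ≡ 8 (mod 23)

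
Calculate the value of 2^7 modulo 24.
By repeated squaring (mod 24): 2^{1}≡2, 2^{2}≡4, 2^{4}≡16. Then 2^{7} = 2^{4+2+1} ≡ 16 × 4 × 2 ≡ 8 (mod 24)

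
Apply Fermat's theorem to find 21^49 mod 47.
By Fermat: 21^{46} ≡ 1 mod 47. So 21^{49} = 21^{46} · 21^{3} ≡ 21^{3} ≡ 2 mod 47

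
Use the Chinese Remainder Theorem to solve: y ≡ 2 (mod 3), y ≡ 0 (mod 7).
M = 3 × 7 = 21. M₁ = 7, y₁ ≡ 1 (mod 3). M₂ = 3, y₂ ≡ 5 (mod 7). y = 2×7×1 + 0×3×5 ≡ 14 (mod 21)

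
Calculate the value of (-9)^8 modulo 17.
By repeated squaring (mod 17): (-9)^{1}≡8, (-9)^{2}≡13, (-9)^{4}≡16, (-9)^{8}≡1. So (-9)^{8} ≡ 1 (mod 17)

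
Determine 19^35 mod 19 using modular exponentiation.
By repeated squaring mod 19: 19^{1}≡0, 19^{2}≡0, 19^{4}≡0, 19^{8}≡0, 19^{16}≡0, 19^{32}≡0. Then 19^{35} = 19^{32+2+1} ≡ 0 × 0 × 0 ≡ 0 mod 19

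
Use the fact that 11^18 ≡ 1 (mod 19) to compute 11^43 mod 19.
By Fermat: 11^{18} ≡ 1 (mod 19). 43 = 2×18 + 7. So 11^{43} ≡ 11^{7} ≡ 11 (mod 19)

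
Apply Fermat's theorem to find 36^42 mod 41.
By Fermat: 36^{40} ≡ 1 mod 41. So 36^{42} = 36^{40} · 36^{2} ≡ 36^{2} ≡ 25 mod 41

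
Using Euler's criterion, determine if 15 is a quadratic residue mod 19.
By Euler's criterion: 15^{9} ≡ 18 mod 19. Since this equals -1 (≡ 18), 15 is not a QR.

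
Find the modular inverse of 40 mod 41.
Since 41 is prime, by Fermat 40^(-1) ≡ 40^{39} ≡ 40 mod 41. Verify: 40 × 40 = 1600 ≡ 1 mod 41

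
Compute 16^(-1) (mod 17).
Since 17 is prime, by Fermat 16^(-1) ≡ 16^{15} ≡ 16 (mod 17). Verify: 16 × 16 = 256 ≡ 1 (mod 17)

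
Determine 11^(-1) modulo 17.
Since 17 is prime, by Fermat 11^(-1) ≡ 11^{15} ≡ 14 mod 17. Verify: 11 × 14 = 154 ≡ 1 mod 17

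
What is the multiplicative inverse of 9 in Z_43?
Since 43 is prime, by Fermat 9^(-1) ≡ 9^{41} ≡ 24 mod 43. Verify: 9 × 24 = 216 ≡ 1 mod 43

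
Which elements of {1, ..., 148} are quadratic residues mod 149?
Squares in Z_149*: {1, 4, 5, 6, 7, 9, 16, 17, 19, 20, 22, 24, 25, 26, 28, 29, 30, 31, 33, 35, 36, 37, 39, 42, 45, 46, 47, 49, 53, 54, 61, 63, 64, 67, 68, 69, 73, 76, 80, 81, 82, 85, 86, 88, 95, 96, 100, 102, 103, 104, 107, 110, 112, 113, 114, 116, 118, 119, 120, 121, 123, 124, 125, 127, 129, 130, 132, 133, 140, 142, 143, 144, 145, 148}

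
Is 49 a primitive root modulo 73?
49^{12} ≡ 1 mod 73 and 12 < 72, so ord_73(49) = 12 ≠ 72 and 49 is not a primitive root.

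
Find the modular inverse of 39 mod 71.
Since 71 is prime, by Fermat 39^(-1) ≡ 39^{69} ≡ 51 mod 71. Verify: 39 × 51 = 1989 ≡ 1 mod 71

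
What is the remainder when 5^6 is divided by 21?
By repeated squaring (mod 21): 5^{1}≡5, 5^{2}≡4, 5^{4}≡16. Then 5^{6} = 5^{4+2} ≡ 16 × 4 ≡ 1 (mod 21)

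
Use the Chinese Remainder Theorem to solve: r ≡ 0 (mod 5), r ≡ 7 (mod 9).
M = 5 × 9 = 45. M₁ = 9, y₁ ≡ 4 (mod 5). M₂ = 5, y₂ ≡ 2 (mod 9). r = 0×9×4 + 7×5×2 ≡ 25 (mod 45)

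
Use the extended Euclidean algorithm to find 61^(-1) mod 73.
Extended GCD: 61(6) + 73(-5) = 1. So 61^(-1) ≡ 6 mod 73. Verify: 61 × 6 = 366 ≡ 1 mod 73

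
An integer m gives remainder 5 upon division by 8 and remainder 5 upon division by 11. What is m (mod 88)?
M = 8 × 11 = 88. M₁ = 11, y₁ ≡ 3 (mod 8). M₂ = 8, y₂ ≡ 7 (mod 11). m = 5×11×3 + 5×8×7 ≡ 5 (mod 88)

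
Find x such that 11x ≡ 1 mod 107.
Since 107 is prime, by Fermat 11^(-1) ≡ 11^{105} ≡ 39 mod 107. Verify: 11 × 39 = 429 ≡ 1 mod 107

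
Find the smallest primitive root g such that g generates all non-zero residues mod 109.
g = 6. For each prime q|108: 6^{54}≡108, 6^{36}≡63, none ≡ 1, so ord_109(6) = 108 and 6 is a primitive root.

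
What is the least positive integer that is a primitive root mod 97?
g = 5. Powers: [5, 25, 28, 43, 21, 8, 40, 6, 30, 53, ...] generates all 96 non-zero residues.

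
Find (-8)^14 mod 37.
By repeated squaring mod 37: (-8)^{1}≡29, (-8)^{2}≡27, (-8)^{4}≡26, (-8)^{8}≡10. Then (-8)^{14} = (-8)^{8+4+2} ≡ 10 × 26 × 27 ≡ 27 mod 37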